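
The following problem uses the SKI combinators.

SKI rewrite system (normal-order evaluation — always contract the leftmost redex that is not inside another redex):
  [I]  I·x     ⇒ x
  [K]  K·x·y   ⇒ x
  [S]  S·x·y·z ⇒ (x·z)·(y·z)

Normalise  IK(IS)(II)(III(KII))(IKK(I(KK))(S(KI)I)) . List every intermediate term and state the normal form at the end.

Answer: normal form = SI(K(S(KI)I))  (in 9 steps)

Derivation:
  start: IK(IS)(II)(III(KII))(IKK(I(KK))(S(KI)I))
  step 1: K(IS)(II)(III(KII))(IKK(I(KK))(S(KI)I))
  step 2: IS(III(KII))(IKK(I(KK))(S(KI)I))
  step 3: S(III(KII))(IKK(I(KK))(S(KI)I))
  step 4: S(II(KII))(IKK(I(KK))(S(KI)I))
  step 5: S(I(KII))(IKK(I(KK))(S(KI)I))
  step 6: S(KII)(IKK(I(KK))(S(KI)I))
  step 7: SI(IKK(I(KK))(S(KI)I))
  step 8: SI(KK(I(KK))(S(KI)I))
  step 9: SI(K(S(KI)I))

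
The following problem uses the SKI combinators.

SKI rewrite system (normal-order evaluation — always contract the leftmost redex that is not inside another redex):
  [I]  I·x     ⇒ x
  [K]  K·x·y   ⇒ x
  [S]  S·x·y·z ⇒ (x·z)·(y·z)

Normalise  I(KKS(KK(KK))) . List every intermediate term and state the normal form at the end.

  start: I(KKS(KK(KK)))
  step 1: KKS(KK(KK))
  step 2: K(KK(KK))
  step 3: KK

Answer: normal form = KK  (in 3 steps)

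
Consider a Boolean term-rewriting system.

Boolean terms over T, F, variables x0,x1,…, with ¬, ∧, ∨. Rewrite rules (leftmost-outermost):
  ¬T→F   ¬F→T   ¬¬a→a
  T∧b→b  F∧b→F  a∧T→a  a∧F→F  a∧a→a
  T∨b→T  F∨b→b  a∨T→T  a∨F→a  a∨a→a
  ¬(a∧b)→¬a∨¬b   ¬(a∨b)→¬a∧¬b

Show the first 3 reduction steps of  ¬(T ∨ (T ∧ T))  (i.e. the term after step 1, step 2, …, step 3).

  start: ¬(T ∨ (T ∧ T))
  [1] ¬T ∧ ¬(T ∧ T)
  [2] F ∧ ¬(T ∧ T)
  [3] F

Answer: after 3 steps: F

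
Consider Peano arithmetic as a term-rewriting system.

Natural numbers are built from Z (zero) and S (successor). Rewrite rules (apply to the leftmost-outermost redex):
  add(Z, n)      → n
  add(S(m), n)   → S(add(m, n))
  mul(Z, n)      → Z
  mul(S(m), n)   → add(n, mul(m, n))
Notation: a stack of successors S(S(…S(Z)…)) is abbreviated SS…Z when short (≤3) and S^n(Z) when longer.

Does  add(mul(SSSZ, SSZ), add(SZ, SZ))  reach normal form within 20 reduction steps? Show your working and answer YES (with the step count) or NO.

Answer: NO — after 20 steps the term is S(S(S(S(S(S(add(SZ, SZ))))))), not yet normal

Working:
  start: add(mul(SSSZ, SSZ), add(SZ, SZ))
  [1] add(add(SSZ, mul(SSZ, SSZ)), add(SZ, SZ))
  [2] add(S(add(SZ, mul(SSZ, SSZ))), add(SZ, SZ))
  [3] S(add(add(SZ, mul(SSZ, SSZ)), add(SZ, SZ)))
  [4] S(add(S(add(Z, mul(SSZ, SSZ))), add(SZ, SZ)))
  [5] S(S(add(add(Z, mul(SSZ, SSZ)), add(SZ, SZ))))
  [6] S(S(add(mul(SSZ, SSZ), add(SZ, SZ))))
  [7] S(S(add(add(SSZ, mul(SZ, SSZ)), add(SZ, SZ))))
  [8] S(S(add(S(add(SZ, mul(SZ, SSZ))), add(SZ, SZ))))
  [9] S(S(S(add(add(SZ, mul(SZ, SSZ)), add(SZ, SZ)))))
  [10] S(S(S(add(S(add(Z, mul(SZ, SSZ))), add(SZ, SZ)))))
  [11] S(S(S(S(add(add(Z, mul(SZ, SSZ)), add(SZ, SZ))))))
  [12] S(S(S(S(add(mul(SZ, SSZ), add(SZ, SZ))))))
  [13] S(S(S(S(add(add(SSZ, mul(Z, SSZ)), add(SZ, SZ))))))
  [14] S(S(S(S(add(S(add(SZ, mul(Z, SSZ))), add(SZ, SZ))))))
  [15] S(S(S(S(S(add(add(SZ, mul(Z, SSZ)), add(SZ, SZ)))))))
  [16] S(S(S(S(S(add(S(add(Z, mul(Z, SSZ))), add(SZ, SZ)))))))
  [17] S(S(S(S(S(S(add(add(Z, mul(Z, SSZ)), add(SZ, SZ))))))))
  [18] S(S(S(S(S(S(add(mul(Z, SSZ), add(SZ, SZ))))))))
  [19] S(S(S(S(S(S(add(Z, add(SZ, SZ))))))))
  [20] S(S(S(S(S(S(add(SZ, SZ)))))))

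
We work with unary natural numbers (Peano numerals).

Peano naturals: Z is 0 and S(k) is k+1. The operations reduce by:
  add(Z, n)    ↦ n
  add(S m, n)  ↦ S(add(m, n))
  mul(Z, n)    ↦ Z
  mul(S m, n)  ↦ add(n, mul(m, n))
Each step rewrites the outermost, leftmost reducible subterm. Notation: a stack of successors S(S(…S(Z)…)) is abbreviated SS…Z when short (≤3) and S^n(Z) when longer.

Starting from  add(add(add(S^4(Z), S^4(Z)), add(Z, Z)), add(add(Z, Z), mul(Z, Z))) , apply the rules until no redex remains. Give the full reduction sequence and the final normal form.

  start: add(add(add(S^4(Z), S^4(Z)), add(Z, Z)), add(add(Z, Z), mul(Z, Z)))
  step 1: add(add(S(add(SSSZ, S^4(Z))), add(Z, Z)), add(add(Z, Z), mul(Z, Z)))
  step 2: add(S(add(add(SSSZ, S^4(Z)), add(Z, Z))), add(add(Z, Z), mul(Z, Z)))
  step 3: S(add(add(add(SSSZ, S^4(Z)), add(Z, Z)), add(add(Z, Z), mul(Z, Z))))
  step 4: S(add(add(S(add(SSZ, S^4(Z))), add(Z, Z)), add(add(Z, Z), mul(Z, Z))))
  step 5: S(add(S(add(add(SSZ, S^4(Z)), add(Z, Z))), add(add(Z, Z), mul(Z, Z))))
  step 6: S(S(add(add(add(SSZ, S^4(Z)), add(Z, Z)), add(add(Z, Z), mul(Z, Z)))))
  step 7: S(S(add(add(S(add(SZ, S^4(Z))), add(Z, Z)), add(add(Z, Z), mul(Z, Z)))))
  step 8: S(S(add(S(add(add(SZ, S^4(Z)), add(Z, Z))), add(add(Z, Z), mul(Z, Z)))))
  step 9: S(S(S(add(add(add(SZ, S^4(Z)), add(Z, Z)), add(add(Z, Z), mul(Z, Z))))))
  step 10: S(S(S(add(add(S(add(Z, S^4(Z))), add(Z, Z)), add(add(Z, Z), mul(Z, Z))))))
  step 11: S(S(S(add(S(add(add(Z, S^4(Z)), add(Z, Z))), add(add(Z, Z), mul(Z, Z))))))
  step 12: S(S(S(S(add(add(add(Z, S^4(Z)), add(Z, Z)), add(add(Z, Z), mul(Z, Z)))))))
  step 13: S(S(S(S(add(add(S^4(Z), add(Z, Z)), add(add(Z, Z), mul(Z, Z)))))))
  step 14: S(S(S(S(add(S(add(SSSZ, add(Z, Z))), add(add(Z, Z), mul(Z, Z)))))))
  step 15: S(S(S(S(S(add(add(SSSZ, add(Z, Z)), add(add(Z, Z), mul(Z, Z))))))))
  step 16: S(S(S(S(S(add(S(add(SSZ, add(Z, Z))), add(add(Z, Z), mul(Z, Z))))))))
  step 17: S(S(S(S(S(S(add(add(SSZ, add(Z, Z)), add(add(Z, Z), mul(Z, Z)))))))))
  step 18: S(S(S(S(S(S(add(S(add(SZ, add(Z, Z))), add(add(Z, Z), mul(Z, Z)))))))))
  step 19: S(S(S(S(S(S(S(add(add(SZ, add(Z, Z)), add(add(Z, Z), mul(Z, Z))))))))))
  step 20: S(S(S(S(S(S(S(add(S(add(Z, add(Z, Z))), add(add(Z, Z), mul(Z, Z))))))))))
  step 21: S(S(S(S(S(S(S(S(add(add(Z, add(Z, Z)), add(add(Z, Z), mul(Z, Z)))))))))))
  step 22: S(S(S(S(S(S(S(S(add(add(Z, Z), add(add(Z, Z), mul(Z, Z)))))))))))
  step 23: S(S(S(S(S(S(S(S(add(Z, add(add(Z, Z), mul(Z, Z)))))))))))
  step 24: S(S(S(S(S(S(S(S(add(add(Z, Z), mul(Z, Z))))))))))
  step 25: S(S(S(S(S(S(S(S(add(Z, mul(Z, Z))))))))))
  step 26: S(S(S(S(S(S(S(S(mul(Z, Z)))))))))
  step 27: S^8(Z)

Answer: normal form = S^8(Z)  (in 27 steps)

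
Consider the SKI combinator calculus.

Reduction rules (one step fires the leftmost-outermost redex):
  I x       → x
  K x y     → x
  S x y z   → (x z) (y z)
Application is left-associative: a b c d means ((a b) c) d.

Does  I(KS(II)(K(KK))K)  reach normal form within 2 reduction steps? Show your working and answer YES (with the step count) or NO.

Answer: YES — reaches normal form S(K(KK))K in 2 ≤ 2 steps

Working:
  start: I(KS(II)(K(KK))K)
  →1  KS(II)(K(KK))K
  →2  S(K(KK))K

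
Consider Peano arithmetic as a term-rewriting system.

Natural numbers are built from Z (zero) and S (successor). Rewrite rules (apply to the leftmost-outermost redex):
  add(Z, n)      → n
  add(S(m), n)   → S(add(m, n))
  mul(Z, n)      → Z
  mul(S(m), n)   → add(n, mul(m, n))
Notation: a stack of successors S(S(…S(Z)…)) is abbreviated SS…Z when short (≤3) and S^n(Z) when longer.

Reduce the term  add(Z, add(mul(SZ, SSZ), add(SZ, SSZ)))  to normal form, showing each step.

  start: add(Z, add(mul(SZ, SSZ), add(SZ, SSZ)))
  →1  add(mul(SZ, SSZ), add(SZ, SSZ))
  →2  add(add(SSZ, mul(Z, SSZ)), add(SZ, SSZ))
  →3  add(S(add(SZ, mul(Z, SSZ))), add(SZ, SSZ))
  →4  S(add(add(SZ, mul(Z, SSZ)), add(SZ, SSZ)))
  →5  S(add(S(add(Z, mul(Z, SSZ))), add(SZ, SSZ)))
  →6  S(S(add(add(Z, mul(Z, SSZ)), add(SZ, SSZ))))
  →7  S(S(add(mul(Z, SSZ), add(SZ, SSZ))))
  →8  S(S(add(Z, add(SZ, SSZ))))
  →9  S(S(add(SZ, SSZ)))
  →10  S(S(S(add(Z, SSZ))))
  →11  S^5(Z)

Answer: normal form = S^5(Z)  (in 11 steps)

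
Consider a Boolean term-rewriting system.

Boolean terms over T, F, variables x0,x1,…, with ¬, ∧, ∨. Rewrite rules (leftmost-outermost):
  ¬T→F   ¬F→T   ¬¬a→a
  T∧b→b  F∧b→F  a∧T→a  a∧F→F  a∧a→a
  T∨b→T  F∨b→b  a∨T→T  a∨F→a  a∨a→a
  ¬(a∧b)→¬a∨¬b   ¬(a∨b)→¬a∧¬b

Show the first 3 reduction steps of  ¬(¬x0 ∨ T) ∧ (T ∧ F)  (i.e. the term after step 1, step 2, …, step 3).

Answer: after 3 steps: (x0 ∧ F) ∧ (T ∧ F)

Working:
  start: ¬(¬x0 ∨ T) ∧ (T ∧ F)
  [1] (¬¬x0 ∧ ¬T) ∧ (T ∧ F)
  [2] (x0 ∧ ¬T) ∧ (T ∧ F)
  [3] (x0 ∧ F) ∧ (T ∧ F)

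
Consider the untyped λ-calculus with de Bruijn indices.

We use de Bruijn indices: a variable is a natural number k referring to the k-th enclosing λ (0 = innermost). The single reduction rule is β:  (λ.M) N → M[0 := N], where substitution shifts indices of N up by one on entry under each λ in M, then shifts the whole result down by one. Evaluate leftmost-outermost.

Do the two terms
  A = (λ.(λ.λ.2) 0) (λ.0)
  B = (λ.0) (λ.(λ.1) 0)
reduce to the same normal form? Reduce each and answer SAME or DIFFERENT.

Answer: DIFFERENT — A ⇓ λ.λ.0, B ⇓ λ.0

Derivation:
Term A:
  start: (λ.(λ.λ.2) 0) (λ.0)
  →1  (λ.λ.λ.0) (λ.0)
  →2  λ.λ.0

Term B:
  start: (λ.0) (λ.(λ.1) 0)
  →1  λ.(λ.1) 0
  →2  λ.0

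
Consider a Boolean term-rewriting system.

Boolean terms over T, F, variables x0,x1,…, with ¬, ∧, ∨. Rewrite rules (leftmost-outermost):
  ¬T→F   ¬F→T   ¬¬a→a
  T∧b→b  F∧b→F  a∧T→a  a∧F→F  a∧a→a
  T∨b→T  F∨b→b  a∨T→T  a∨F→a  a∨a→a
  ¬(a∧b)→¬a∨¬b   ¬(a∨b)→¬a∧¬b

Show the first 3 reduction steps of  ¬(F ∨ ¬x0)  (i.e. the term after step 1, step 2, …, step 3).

Answer: after 3 steps: ¬¬x0

Working:
  start: ¬(F ∨ ¬x0)
  →1  ¬F ∧ ¬¬x0
  →2  T ∧ ¬¬x0
  →3  ¬¬x0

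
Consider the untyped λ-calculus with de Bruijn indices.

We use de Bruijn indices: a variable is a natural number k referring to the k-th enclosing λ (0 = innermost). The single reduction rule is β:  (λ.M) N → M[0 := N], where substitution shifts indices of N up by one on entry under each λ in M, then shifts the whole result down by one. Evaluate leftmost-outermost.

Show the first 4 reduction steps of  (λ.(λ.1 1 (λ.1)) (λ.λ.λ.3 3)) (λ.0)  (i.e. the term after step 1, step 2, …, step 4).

  start: (λ.(λ.1 1 (λ.1)) (λ.λ.λ.3 3)) (λ.0)
  →1  (λ.(λ.0) (λ.0) (λ.1)) (λ.λ.λ.(λ.0) (λ.0))
  →2  (λ.0) (λ.0) (λ.λ.λ.λ.(λ.0) (λ.0))
  →3  (λ.0) (λ.λ.λ.λ.(λ.0) (λ.0))
  →4  λ.λ.λ.λ.(λ.0) (λ.0)

Answer: after 4 steps: λ.λ.λ.λ.(λ.0) (λ.0)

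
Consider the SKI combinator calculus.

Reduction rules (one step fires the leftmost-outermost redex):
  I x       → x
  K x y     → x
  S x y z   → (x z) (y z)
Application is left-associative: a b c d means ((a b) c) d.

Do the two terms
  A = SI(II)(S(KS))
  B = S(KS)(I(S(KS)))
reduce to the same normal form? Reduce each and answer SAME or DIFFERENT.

Answer: SAME — A ⇓ S(KS)(S(KS)), B ⇓ S(KS)(S(KS))

Derivation:
Term A:
  start: SI(II)(S(KS))
  →1  I(S(KS))(II(S(KS)))
  →2  S(KS)(II(S(KS)))
  →3  S(KS)(I(S(KS)))
  →4  S(KS)(S(KS))

Term B:
  start: S(KS)(I(S(KS)))
  →1  S(KS)(S(KS))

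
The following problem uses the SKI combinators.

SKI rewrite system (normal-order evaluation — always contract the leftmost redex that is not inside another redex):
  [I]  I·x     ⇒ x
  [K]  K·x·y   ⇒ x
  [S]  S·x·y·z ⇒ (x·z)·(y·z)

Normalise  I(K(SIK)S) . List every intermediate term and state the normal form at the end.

  start: I(K(SIK)S)
  step 1: K(SIK)S
  step 2: SIK

Answer: normal form = SIK  (in 2 steps)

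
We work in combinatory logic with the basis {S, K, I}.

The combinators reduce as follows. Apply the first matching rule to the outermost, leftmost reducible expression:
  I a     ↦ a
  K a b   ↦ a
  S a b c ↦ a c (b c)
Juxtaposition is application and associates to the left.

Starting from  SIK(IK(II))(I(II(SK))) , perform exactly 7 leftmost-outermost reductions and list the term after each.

  start: SIK(IK(II))(I(II(SK)))
  step 1: I(IK(II))(K(IK(II)))(I(II(SK)))
  step 2: IK(II)(K(IK(II)))(I(II(SK)))
  step 3: K(II)(K(IK(II)))(I(II(SK)))
  step 4: II(I(II(SK)))
  step 5: I(I(II(SK)))
  step 6: I(II(SK))
  step 7: II(SK)

Answer: after 7 steps: II(SK)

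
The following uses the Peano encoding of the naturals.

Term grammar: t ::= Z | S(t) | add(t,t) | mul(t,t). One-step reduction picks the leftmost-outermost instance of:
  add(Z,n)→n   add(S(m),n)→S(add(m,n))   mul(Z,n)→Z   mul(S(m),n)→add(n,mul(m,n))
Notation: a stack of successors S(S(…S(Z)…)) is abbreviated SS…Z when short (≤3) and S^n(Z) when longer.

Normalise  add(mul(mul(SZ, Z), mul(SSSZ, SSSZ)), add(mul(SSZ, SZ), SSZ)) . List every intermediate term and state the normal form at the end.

Answer: normal form = S^4(Z)  (in 15 steps)

Reduction:
  start: add(mul(mul(SZ, Z), mul(SSSZ, SSSZ)), add(mul(SSZ, SZ), SSZ))
  [1] add(mul(add(Z, mul(Z, Z)), mul(SSSZ, SSSZ)), add(mul(SSZ, SZ), SSZ))
  [2] add(mul(mul(Z, Z), mul(SSSZ, SSSZ)), add(mul(SSZ, SZ), SSZ))
  [3] add(mul(Z, mul(SSSZ, SSSZ)), add(mul(SSZ, SZ), SSZ))
  [4] add(Z, add(mul(SSZ, SZ), SSZ))
  [5] add(mul(SSZ, SZ), SSZ)
  [6] add(add(SZ, mul(SZ, SZ)), SSZ)
  [7] add(S(add(Z, mul(SZ, SZ))), SSZ)
  [8] S(add(add(Z, mul(SZ, SZ)), SSZ))
  [9] S(add(mul(SZ, SZ), SSZ))
  [10] S(add(add(SZ, mul(Z, SZ)), SSZ))
  [11] S(add(S(add(Z, mul(Z, SZ))), SSZ))
  [12] S(S(add(add(Z, mul(Z, SZ)), SSZ)))
  [13] S(S(add(mul(Z, SZ), SSZ)))
  [14] S(S(add(Z, SSZ)))
  [15] S^4(Z)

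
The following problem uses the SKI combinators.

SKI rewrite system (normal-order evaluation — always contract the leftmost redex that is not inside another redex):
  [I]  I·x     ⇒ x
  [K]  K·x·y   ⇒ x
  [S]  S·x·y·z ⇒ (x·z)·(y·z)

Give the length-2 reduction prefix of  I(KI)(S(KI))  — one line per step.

Answer: after 2 steps: I

Derivation:
  start: I(KI)(S(KI))
  step 1: KI(S(KI))
  step 2: I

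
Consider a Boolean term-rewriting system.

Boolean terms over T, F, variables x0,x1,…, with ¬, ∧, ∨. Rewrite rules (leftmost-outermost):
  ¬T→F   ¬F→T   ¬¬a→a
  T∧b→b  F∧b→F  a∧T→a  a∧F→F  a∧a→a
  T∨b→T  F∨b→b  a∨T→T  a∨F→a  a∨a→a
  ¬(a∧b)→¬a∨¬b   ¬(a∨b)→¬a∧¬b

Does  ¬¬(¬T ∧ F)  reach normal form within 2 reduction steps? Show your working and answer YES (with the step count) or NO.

Answer: YES — reaches normal form F in 2 ≤ 2 steps

Working:
  start: ¬¬(¬T ∧ F)
  step 1: ¬T ∧ F
  step 2: F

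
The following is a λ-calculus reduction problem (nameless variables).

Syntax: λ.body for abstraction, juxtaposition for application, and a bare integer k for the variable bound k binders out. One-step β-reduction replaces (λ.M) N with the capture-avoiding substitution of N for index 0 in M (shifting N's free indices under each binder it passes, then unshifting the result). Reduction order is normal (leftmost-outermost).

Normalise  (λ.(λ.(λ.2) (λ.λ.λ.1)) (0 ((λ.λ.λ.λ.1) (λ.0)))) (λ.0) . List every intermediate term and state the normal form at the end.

  start: (λ.(λ.(λ.2) (λ.λ.λ.1)) (0 ((λ.λ.λ.λ.1) (λ.0)))) (λ.0)
  →1  (λ.(λ.λ.0) (λ.λ.λ.1)) ((λ.0) ((λ.λ.λ.λ.1) (λ.0)))
  →2  (λ.λ.0) (λ.λ.λ.1)
  →3  λ.0

Answer: normal form = λ.0  (in 3 steps)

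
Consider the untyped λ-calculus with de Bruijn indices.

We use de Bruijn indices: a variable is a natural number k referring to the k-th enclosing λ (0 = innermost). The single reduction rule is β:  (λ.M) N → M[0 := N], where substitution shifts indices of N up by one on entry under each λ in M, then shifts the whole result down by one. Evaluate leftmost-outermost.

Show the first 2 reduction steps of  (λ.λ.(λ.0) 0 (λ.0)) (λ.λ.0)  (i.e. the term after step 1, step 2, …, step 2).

Answer: after 2 steps: λ.0 (λ.0)

Reduction:
  start: (λ.λ.(λ.0) 0 (λ.0)) (λ.λ.0)
  →1  λ.(λ.0) 0 (λ.0)
  →2  λ.0 (λ.0)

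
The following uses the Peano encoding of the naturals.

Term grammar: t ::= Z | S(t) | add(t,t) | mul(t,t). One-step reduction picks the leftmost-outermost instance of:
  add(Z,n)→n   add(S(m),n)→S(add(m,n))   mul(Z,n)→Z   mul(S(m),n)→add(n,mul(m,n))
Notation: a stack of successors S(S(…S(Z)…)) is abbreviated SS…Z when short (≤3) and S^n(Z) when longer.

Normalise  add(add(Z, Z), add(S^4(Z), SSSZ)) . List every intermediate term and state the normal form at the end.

Answer: normal form = S^7(Z)  (in 7 steps)

Reduction:
  start: add(add(Z, Z), add(S^4(Z), SSSZ))
  step 1: add(Z, add(S^4(Z), SSSZ))
  step 2: add(S^4(Z), SSSZ)
  step 3: S(add(SSSZ, SSSZ))
  step 4: S(S(add(SSZ, SSSZ)))
  step 5: S(S(S(add(SZ, SSSZ))))
  step 6: S(S(S(S(add(Z, SSSZ)))))
  step 7: S^7(Z)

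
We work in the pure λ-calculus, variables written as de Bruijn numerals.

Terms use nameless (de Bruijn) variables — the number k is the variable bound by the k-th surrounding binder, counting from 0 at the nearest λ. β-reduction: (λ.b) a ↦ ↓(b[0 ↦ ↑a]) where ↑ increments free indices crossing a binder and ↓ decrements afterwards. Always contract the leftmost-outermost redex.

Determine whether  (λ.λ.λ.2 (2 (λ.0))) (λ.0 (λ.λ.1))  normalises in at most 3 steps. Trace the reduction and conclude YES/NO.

Answer: NO — after 3 steps the term is λ.λ.(λ.0) (λ.λ.1) (λ.λ.1), not yet normal

Working:
  start: (λ.λ.λ.2 (2 (λ.0))) (λ.0 (λ.λ.1))
  [1] λ.λ.(λ.0 (λ.λ.1)) ((λ.0 (λ.λ.1)) (λ.0))
  [2] λ.λ.(λ.0 (λ.λ.1)) (λ.0) (λ.λ.1)
  [3] λ.λ.(λ.0) (λ.λ.1) (λ.λ.1)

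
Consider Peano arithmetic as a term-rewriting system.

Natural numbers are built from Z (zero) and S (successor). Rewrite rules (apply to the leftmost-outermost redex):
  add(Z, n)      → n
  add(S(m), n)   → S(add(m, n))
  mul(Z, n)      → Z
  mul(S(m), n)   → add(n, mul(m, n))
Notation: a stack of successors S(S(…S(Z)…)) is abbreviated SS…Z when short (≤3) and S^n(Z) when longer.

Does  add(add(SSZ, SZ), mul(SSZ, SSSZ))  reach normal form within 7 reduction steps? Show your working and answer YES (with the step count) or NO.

  start: add(add(SSZ, SZ), mul(SSZ, SSSZ))
  [1] add(S(add(SZ, SZ)), mul(SSZ, SSSZ))
  [2] S(add(add(SZ, SZ), mul(SSZ, SSSZ)))
  [3] S(add(S(add(Z, SZ)), mul(SSZ, SSSZ)))
  [4] S(S(add(add(Z, SZ), mul(SSZ, SSSZ))))
  [5] S(S(add(SZ, mul(SSZ, SSSZ))))
  [6] S(S(S(add(Z, mul(SSZ, SSSZ)))))
  [7] S(S(S(mul(SSZ, SSSZ))))

Answer: NO — after 7 steps the term is S(S(S(mul(SSZ, SSSZ)))), not yet normal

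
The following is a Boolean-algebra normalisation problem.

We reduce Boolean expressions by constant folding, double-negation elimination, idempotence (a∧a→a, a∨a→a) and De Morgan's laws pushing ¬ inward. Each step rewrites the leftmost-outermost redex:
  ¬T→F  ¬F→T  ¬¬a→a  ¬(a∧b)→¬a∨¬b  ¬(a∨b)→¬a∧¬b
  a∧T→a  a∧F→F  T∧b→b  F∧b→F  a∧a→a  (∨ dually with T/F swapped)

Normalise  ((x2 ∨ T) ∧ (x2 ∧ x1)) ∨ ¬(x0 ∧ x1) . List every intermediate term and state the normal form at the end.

Answer: normal form = (x2 ∧ x1) ∨ (¬x0 ∨ ¬x1)  (in 3 steps)

Derivation:
  start: ((x2 ∨ T) ∧ (x2 ∧ x1)) ∨ ¬(x0 ∧ x1)
  →1  (T ∧ (x2 ∧ x1)) ∨ ¬(x0 ∧ x1)
  →2  (x2 ∧ x1) ∨ ¬(x0 ∧ x1)
  →3  (x2 ∧ x1) ∨ (¬x0 ∨ ¬x1)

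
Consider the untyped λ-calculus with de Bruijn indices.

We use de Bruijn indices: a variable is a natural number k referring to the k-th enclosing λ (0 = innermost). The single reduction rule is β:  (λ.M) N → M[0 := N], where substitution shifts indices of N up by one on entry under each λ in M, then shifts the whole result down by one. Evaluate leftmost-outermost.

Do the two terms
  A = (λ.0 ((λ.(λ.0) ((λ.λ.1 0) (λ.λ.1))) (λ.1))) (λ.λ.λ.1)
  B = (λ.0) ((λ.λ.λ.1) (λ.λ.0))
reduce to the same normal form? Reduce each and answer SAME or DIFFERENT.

Term A:
  start: (λ.0 ((λ.(λ.0) ((λ.λ.1 0) (λ.λ.1))) (λ.1))) (λ.λ.λ.1)
  →1  (λ.λ.λ.1) ((λ.(λ.0) ((λ.λ.1 0) (λ.λ.1))) (λ.λ.λ.λ.1))
  →2  λ.λ.1

Term B:
  start: (λ.0) ((λ.λ.λ.1) (λ.λ.0))
  →1  (λ.λ.λ.1) (λ.λ.0)
  →2  λ.λ.1

Answer: SAME — A ⇓ λ.λ.1, B ⇓ λ.λ.1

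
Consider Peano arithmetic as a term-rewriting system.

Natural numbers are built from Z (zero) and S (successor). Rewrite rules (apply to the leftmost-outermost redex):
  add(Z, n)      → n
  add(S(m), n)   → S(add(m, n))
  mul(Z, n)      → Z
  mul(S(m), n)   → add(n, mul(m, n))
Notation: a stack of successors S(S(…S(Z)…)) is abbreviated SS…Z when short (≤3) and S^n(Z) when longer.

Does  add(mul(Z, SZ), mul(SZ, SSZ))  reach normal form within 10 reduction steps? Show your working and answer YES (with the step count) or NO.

  start: add(mul(Z, SZ), mul(SZ, SSZ))
  [1] add(Z, mul(SZ, SSZ))
  [2] mul(SZ, SSZ)
  [3] add(SSZ, mul(Z, SSZ))
  [4] S(add(SZ, mul(Z, SSZ)))
  [5] S(S(add(Z, mul(Z, SSZ))))
  [6] S(S(mul(Z, SSZ)))
  [7] SSZ

Answer: YES — reaches normal form SSZ in 7 ≤ 10 steps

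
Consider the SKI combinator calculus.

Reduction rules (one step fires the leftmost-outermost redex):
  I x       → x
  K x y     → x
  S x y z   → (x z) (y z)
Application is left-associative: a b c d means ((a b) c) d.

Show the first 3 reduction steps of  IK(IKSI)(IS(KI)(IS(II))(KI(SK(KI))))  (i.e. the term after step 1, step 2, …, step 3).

Answer: after 3 steps: KSI

Reduction:
  start: IK(IKSI)(IS(KI)(IS(II))(KI(SK(KI))))
  →1  K(IKSI)(IS(KI)(IS(II))(KI(SK(KI))))
  →2  IKSI
  →3  KSI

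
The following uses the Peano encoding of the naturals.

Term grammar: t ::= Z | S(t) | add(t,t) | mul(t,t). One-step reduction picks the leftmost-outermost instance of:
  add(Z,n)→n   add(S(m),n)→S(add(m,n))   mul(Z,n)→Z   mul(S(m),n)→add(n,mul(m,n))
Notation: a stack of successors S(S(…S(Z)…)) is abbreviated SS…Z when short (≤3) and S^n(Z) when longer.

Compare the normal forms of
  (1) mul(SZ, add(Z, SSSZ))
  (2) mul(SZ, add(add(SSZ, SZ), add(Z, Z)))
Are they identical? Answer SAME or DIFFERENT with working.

Answer: SAME — A ⇓ SSSZ, B ⇓ SSSZ

Derivation:
Term A:
  start: mul(SZ, add(Z, SSSZ))
  step 1: add(add(Z, SSSZ), mul(Z, add(Z, SSSZ)))
  step 2: add(SSSZ, mul(Z, add(Z, SSSZ)))
  step 3: S(add(SSZ, mul(Z, add(Z, SSSZ))))
  step 4: S(S(add(SZ, mul(Z, add(Z, SSSZ)))))
  step 5: S(S(S(add(Z, mul(Z, add(Z, SSSZ))))))
  step 6: S(S(S(mul(Z, add(Z, SSSZ)))))
  step 7: SSSZ

Term B:
  start: mul(SZ, add(add(SSZ, SZ), add(Z, Z)))
  step 1: add(add(add(SSZ, SZ), add(Z, Z)), mul(Z, add(add(SSZ, SZ), add(Z, Z))))
  step 2: add(add(S(add(SZ, SZ)), add(Z, Z)), mul(Z, add(add(SSZ, SZ), add(Z, Z))))
  step 3: add(S(add(add(SZ, SZ), add(Z, Z))), mul(Z, add(add(SSZ, SZ), add(Z, Z))))
  step 4: S(add(add(add(SZ, SZ), add(Z, Z)), mul(Z, add(add(SSZ, SZ), add(Z, Z)))))
  step 5: S(add(add(S(add(Z, SZ)), add(Z, Z)), mul(Z, add(add(SSZ, SZ), add(Z, Z)))))
  step 6: S(add(S(add(add(Z, SZ), add(Z, Z))), mul(Z, add(add(SSZ, SZ), add(Z, Z)))))
  step 7: S(S(add(add(add(Z, SZ), add(Z, Z)), mul(Z, add(add(SSZ, SZ), add(Z, Z))))))
  step 8: S(S(add(add(SZ, add(Z, Z)), mul(Z, add(add(SSZ, SZ), add(Z, Z))))))
  step 9: S(S(add(S(add(Z, add(Z, Z))), mul(Z, add(add(SSZ, SZ), add(Z, Z))))))
  step 10: S(S(S(add(add(Z, add(Z, Z)), mul(Z, add(add(SSZ, SZ), add(Z, Z)))))))
  step 11: S(S(S(add(add(Z, Z), mul(Z, add(add(SSZ, SZ), add(Z, Z)))))))
  step 12: S(S(S(add(Z, mul(Z, add(add(SSZ, SZ), add(Z, Z)))))))
  step 13: S(S(S(mul(Z, add(add(SSZ, SZ), add(Z, Z))))))
  step 14: SSSZ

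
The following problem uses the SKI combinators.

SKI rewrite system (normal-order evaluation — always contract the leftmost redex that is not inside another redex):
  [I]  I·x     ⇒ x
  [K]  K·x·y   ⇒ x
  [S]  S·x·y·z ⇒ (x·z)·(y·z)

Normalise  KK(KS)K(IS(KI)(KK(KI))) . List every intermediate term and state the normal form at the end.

Answer: normal form = K  (in 2 steps)

Derivation:
  start: KK(KS)K(IS(KI)(KK(KI)))
  [1] KK(IS(KI)(KK(KI)))
  [2] K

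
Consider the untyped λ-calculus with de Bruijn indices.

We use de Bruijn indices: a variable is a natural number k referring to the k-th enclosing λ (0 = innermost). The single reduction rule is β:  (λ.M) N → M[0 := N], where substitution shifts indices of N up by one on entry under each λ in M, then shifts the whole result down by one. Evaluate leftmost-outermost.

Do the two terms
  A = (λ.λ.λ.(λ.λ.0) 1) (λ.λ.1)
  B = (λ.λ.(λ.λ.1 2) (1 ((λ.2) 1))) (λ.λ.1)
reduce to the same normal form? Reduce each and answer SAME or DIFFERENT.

Answer: DIFFERENT — A ⇓ λ.λ.λ.0, B ⇓ λ.λ.λ.λ.1

Reduction:
Term A:
  start: (λ.λ.λ.(λ.λ.0) 1) (λ.λ.1)
  [1] λ.λ.(λ.λ.0) 1
  [2] λ.λ.λ.0

Term B:
  start: (λ.λ.(λ.λ.1 2) (1 ((λ.2) 1))) (λ.λ.1)
  [1] λ.(λ.λ.1 2) ((λ.λ.1) ((λ.λ.λ.1) (λ.λ.1)))
  [2] λ.λ.(λ.λ.1) ((λ.λ.λ.1) (λ.λ.1)) 1
  [3] λ.λ.(λ.(λ.λ.λ.1) (λ.λ.1)) 1
  [4] λ.λ.(λ.λ.λ.1) (λ.λ.1)
  [5] λ.λ.λ.λ.1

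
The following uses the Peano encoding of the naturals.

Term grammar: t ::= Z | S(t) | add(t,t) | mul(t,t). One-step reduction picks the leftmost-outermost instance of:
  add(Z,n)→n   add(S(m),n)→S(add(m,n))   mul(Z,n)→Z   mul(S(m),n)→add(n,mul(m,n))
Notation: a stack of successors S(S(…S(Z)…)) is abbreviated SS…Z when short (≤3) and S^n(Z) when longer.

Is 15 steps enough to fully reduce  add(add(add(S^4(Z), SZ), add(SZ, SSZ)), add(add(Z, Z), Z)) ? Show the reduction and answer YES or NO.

  start: add(add(add(S^4(Z), SZ), add(SZ, SSZ)), add(add(Z, Z), Z))
  [1] add(add(S(add(SSSZ, SZ)), add(SZ, SSZ)), add(add(Z, Z), Z))
  [2] add(S(add(add(SSSZ, SZ), add(SZ, SSZ))), add(add(Z, Z), Z))
  [3] S(add(add(add(SSSZ, SZ), add(SZ, SSZ)), add(add(Z, Z), Z)))
  [4] S(add(add(S(add(SSZ, SZ)), add(SZ, SSZ)), add(add(Z, Z), Z)))
  [5] S(add(S(add(add(SSZ, SZ), add(SZ, SSZ))), add(add(Z, Z), Z)))
  [6] S(S(add(add(add(SSZ, SZ), add(SZ, SSZ)), add(add(Z, Z), Z))))
  [7] S(S(add(add(S(add(SZ, SZ)), add(SZ, SSZ)), add(add(Z, Z), Z))))
  [8] S(S(add(S(add(add(SZ, SZ), add(SZ, SSZ))), add(add(Z, Z), Z))))
  [9] S(S(S(add(add(add(SZ, SZ), add(SZ, SSZ)), add(add(Z, Z), Z)))))
  [10] S(S(S(add(add(S(add(Z, SZ)), add(SZ, SSZ)), add(add(Z, Z), Z)))))
  [11] S(S(S(add(S(add(add(Z, SZ), add(SZ, SSZ))), add(add(Z, Z), Z)))))
  [12] S(S(S(S(add(add(add(Z, SZ), add(SZ, SSZ)), add(add(Z, Z), Z))))))
  [13] S(S(S(S(add(add(SZ, add(SZ, SSZ)), add(add(Z, Z), Z))))))
  [14] S(S(S(S(add(S(add(Z, add(SZ, SSZ))), add(add(Z, Z), Z))))))
  [15] S(S(S(S(S(add(add(Z, add(SZ, SSZ)), add(add(Z, Z), Z)))))))

Answer: NO — after 15 steps the term is S(S(S(S(S(add(add(Z, add(SZ, SSZ)), add(add(Z, Z), Z))))))), not yet normal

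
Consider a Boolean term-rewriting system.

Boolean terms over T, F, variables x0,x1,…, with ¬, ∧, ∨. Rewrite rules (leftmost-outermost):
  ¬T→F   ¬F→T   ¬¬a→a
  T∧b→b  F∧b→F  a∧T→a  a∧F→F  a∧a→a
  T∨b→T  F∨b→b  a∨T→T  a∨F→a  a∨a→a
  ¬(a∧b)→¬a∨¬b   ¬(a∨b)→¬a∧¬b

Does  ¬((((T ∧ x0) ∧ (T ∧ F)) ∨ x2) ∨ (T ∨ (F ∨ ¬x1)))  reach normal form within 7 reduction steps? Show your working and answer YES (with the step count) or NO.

Answer: NO — after 7 steps the term is ((¬x0 ∨ (¬T ∨ ¬F)) ∧ ¬x2) ∧ ¬(T ∨ (F ∨ ¬x1)), not yet normal

Reduction:
  start: ¬((((T ∧ x0) ∧ (T ∧ F)) ∨ x2) ∨ (T ∨ (F ∨ ¬x1)))
  step 1: ¬(((T ∧ x0) ∧ (T ∧ F)) ∨ x2) ∧ ¬(T ∨ (F ∨ ¬x1))
  step 2: (¬((T ∧ x0) ∧ (T ∧ F)) ∧ ¬x2) ∧ ¬(T ∨ (F ∨ ¬x1))
  step 3: ((¬(T ∧ x0) ∨ ¬(T ∧ F)) ∧ ¬x2) ∧ ¬(T ∨ (F ∨ ¬x1))
  step 4: (((¬T ∨ ¬x0) ∨ ¬(T ∧ F)) ∧ ¬x2) ∧ ¬(T ∨ (F ∨ ¬x1))
  step 5: (((F ∨ ¬x0) ∨ ¬(T ∧ F)) ∧ ¬x2) ∧ ¬(T ∨ (F ∨ ¬x1))
  step 6: ((¬x0 ∨ ¬(T ∧ F)) ∧ ¬x2) ∧ ¬(T ∨ (F ∨ ¬x1))
  step 7: ((¬x0 ∨ (¬T ∨ ¬F)) ∧ ¬x2) ∧ ¬(T ∨ (F ∨ ¬x1))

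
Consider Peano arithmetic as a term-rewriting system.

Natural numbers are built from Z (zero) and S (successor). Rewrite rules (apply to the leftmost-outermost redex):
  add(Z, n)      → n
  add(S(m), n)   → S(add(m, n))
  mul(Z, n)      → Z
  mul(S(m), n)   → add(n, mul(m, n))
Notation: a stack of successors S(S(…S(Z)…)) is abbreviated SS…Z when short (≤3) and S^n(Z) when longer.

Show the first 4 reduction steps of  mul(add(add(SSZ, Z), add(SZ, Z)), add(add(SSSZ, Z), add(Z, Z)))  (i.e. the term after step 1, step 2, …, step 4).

  start: mul(add(add(SSZ, Z), add(SZ, Z)), add(add(SSSZ, Z), add(Z, Z)))
  step 1: mul(add(S(add(SZ, Z)), add(SZ, Z)), add(add(SSSZ, Z), add(Z, Z)))
  step 2: mul(S(add(add(SZ, Z), add(SZ, Z))), add(add(SSSZ, Z), add(Z, Z)))
  step 3: add(add(add(SSSZ, Z), add(Z, Z)), mul(add(add(SZ, Z), add(SZ, Z)), add(add(SSSZ, Z), add(Z, Z))))
  step 4: add(add(S(add(SSZ, Z)), add(Z, Z)), mul(add(add(SZ, Z), add(SZ, Z)), add(add(SSSZ, Z), add(Z, Z))))

Answer: after 4 steps: add(add(S(add(SSZ, Z)), add(Z, Z)), mul(add(add(SZ, Z), add(SZ, Z)), add(add(SSSZ, Z), add(Z, Z))))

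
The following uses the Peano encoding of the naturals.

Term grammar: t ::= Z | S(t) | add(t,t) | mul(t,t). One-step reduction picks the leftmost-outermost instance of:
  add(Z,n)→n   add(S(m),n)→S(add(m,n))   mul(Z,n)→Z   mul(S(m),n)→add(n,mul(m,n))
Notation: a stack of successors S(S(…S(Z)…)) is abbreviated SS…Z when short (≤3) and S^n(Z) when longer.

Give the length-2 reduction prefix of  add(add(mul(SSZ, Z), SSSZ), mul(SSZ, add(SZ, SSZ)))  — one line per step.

  start: add(add(mul(SSZ, Z), SSSZ), mul(SSZ, add(SZ, SSZ)))
  step 1: add(add(add(Z, mul(SZ, Z)), SSSZ), mul(SSZ, add(SZ, SSZ)))
  step 2: add(add(mul(SZ, Z), SSSZ), mul(SSZ, add(SZ, SSZ)))

Answer: after 2 steps: add(add(mul(SZ, Z), SSSZ), mul(SSZ, add(SZ, SSZ)))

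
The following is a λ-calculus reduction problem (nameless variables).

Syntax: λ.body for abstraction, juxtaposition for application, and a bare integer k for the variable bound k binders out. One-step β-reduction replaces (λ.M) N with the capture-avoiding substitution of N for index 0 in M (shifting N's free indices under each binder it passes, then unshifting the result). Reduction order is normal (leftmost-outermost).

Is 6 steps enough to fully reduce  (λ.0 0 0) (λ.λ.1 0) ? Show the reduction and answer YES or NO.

  start: (λ.0 0 0) (λ.λ.1 0)
  →1  (λ.λ.1 0) (λ.λ.1 0) (λ.λ.1 0)
  →2  (λ.(λ.λ.1 0) 0) (λ.λ.1 0)
  →3  (λ.λ.1 0) (λ.λ.1 0)
  →4  λ.(λ.λ.1 0) 0
  →5  λ.λ.1 0

Answer: YES — reaches normal form λ.λ.1 0 in 5 ≤ 6 steps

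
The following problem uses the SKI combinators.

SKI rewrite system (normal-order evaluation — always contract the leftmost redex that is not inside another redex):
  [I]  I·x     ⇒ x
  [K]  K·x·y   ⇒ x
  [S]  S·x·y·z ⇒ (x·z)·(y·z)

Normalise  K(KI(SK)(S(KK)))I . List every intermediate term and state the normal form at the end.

Answer: normal form = S(KK)  (in 3 steps)

Reduction:
  start: K(KI(SK)(S(KK)))I
  [1] KI(SK)(S(KK))
  [2] I(S(KK))
  [3] S(KK)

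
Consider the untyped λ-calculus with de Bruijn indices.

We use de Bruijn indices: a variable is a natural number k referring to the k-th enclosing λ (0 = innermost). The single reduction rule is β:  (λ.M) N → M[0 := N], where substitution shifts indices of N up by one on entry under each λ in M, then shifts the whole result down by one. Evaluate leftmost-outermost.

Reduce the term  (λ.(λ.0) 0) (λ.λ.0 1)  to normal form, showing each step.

  start: (λ.(λ.0) 0) (λ.λ.0 1)
  [1] (λ.0) (λ.λ.0 1)
  [2] λ.λ.0 1

Answer: normal form = λ.λ.0 1  (in 2 steps)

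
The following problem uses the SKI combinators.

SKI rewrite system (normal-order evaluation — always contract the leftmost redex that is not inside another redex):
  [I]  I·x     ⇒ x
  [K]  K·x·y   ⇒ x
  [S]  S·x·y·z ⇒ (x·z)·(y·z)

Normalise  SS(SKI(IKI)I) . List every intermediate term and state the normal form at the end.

  start: SS(SKI(IKI)I)
  step 1: SS(K(IKI)(I(IKI))I)
  step 2: SS(IKII)
  step 3: SS(KII)
  step 4: SSI

Answer: normal form = SSI  (in 4 steps)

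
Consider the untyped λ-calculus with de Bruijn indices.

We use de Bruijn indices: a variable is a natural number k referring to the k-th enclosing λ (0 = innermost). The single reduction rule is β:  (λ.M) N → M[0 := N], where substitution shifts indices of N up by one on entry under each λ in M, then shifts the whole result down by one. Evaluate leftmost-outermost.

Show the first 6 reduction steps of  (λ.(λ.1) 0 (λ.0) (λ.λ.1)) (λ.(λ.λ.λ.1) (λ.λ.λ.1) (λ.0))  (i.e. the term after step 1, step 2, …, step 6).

Answer: after 6 steps: λ.0

Working:
  start: (λ.(λ.1) 0 (λ.0) (λ.λ.1)) (λ.(λ.λ.λ.1) (λ.λ.λ.1) (λ.0))
  [1] (λ.λ.(λ.λ.λ.1) (λ.λ.λ.1) (λ.0)) (λ.(λ.λ.λ.1) (λ.λ.λ.1) (λ.0)) (λ.0) (λ.λ.1)
  [2] (λ.(λ.λ.λ.1) (λ.λ.λ.1) (λ.0)) (λ.0) (λ.λ.1)
  [3] (λ.λ.λ.1) (λ.λ.λ.1) (λ.0) (λ.λ.1)
  [4] (λ.λ.1) (λ.0) (λ.λ.1)
  [5] (λ.λ.0) (λ.λ.1)
  [6] λ.0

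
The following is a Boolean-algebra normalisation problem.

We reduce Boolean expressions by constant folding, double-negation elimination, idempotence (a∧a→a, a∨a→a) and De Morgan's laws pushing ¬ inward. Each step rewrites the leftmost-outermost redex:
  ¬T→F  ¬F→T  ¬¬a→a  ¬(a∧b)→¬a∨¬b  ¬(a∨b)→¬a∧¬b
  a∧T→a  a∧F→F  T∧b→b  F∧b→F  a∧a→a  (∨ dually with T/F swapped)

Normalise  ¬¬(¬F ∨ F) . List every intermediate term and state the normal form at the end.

Answer: normal form = T  (in 3 steps)

Reduction:
  start: ¬¬(¬F ∨ F)
  [1] ¬F ∨ F
  [2] ¬F
  [3] T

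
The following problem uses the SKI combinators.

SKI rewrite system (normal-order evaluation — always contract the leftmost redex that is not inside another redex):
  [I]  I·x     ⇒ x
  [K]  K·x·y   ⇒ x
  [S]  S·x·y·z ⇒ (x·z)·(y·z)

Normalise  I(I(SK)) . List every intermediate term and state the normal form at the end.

  start: I(I(SK))
  [1] I(SK)
  [2] SK

Answer: normal form = SK  (in 2 steps)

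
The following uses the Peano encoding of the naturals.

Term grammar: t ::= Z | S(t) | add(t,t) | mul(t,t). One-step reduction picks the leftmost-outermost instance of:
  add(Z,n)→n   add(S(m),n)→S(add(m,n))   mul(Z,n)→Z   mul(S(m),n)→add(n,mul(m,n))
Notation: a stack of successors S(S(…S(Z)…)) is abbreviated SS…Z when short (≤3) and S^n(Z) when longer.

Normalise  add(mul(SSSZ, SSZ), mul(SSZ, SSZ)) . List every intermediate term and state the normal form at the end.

Answer: normal form = S^10(Z)  (in 29 steps)

Working:
  start: add(mul(SSSZ, SSZ), mul(SSZ, SSZ))
  →1  add(add(SSZ, mul(SSZ, SSZ)), mul(SSZ, SSZ))
  →2  add(S(add(SZ, mul(SSZ, SSZ))), mul(SSZ, SSZ))
  →3  S(add(add(SZ, mul(SSZ, SSZ)), mul(SSZ, SSZ)))
  →4  S(add(S(add(Z, mul(SSZ, SSZ))), mul(SSZ, SSZ)))
  →5  S(S(add(add(Z, mul(SSZ, SSZ)), mul(SSZ, SSZ))))
  →6  S(S(add(mul(SSZ, SSZ), mul(SSZ, SSZ))))
  →7  S(S(add(add(SSZ, mul(SZ, SSZ)), mul(SSZ, SSZ))))
  →8  S(S(add(S(add(SZ, mul(SZ, SSZ))), mul(SSZ, SSZ))))
  →9  S(S(S(add(add(SZ, mul(SZ, SSZ)), mul(SSZ, SSZ)))))
  →10  S(S(S(add(S(add(Z, mul(SZ, SSZ))), mul(SSZ, SSZ)))))
  →11  S(S(S(S(add(add(Z, mul(SZ, SSZ)), mul(SSZ, SSZ))))))
  →12  S(S(S(S(add(mul(SZ, SSZ), mul(SSZ, SSZ))))))
  →13  S(S(S(S(add(add(SSZ, mul(Z, SSZ)), mul(SSZ, SSZ))))))
  →14  S(S(S(S(add(S(add(SZ, mul(Z, SSZ))), mul(SSZ, SSZ))))))
  →15  S(S(S(S(S(add(add(SZ, mul(Z, SSZ)), mul(SSZ, SSZ)))))))
  →16  S(S(S(S(S(add(S(add(Z, mul(Z, SSZ))), mul(SSZ, SSZ)))))))
  →17  S(S(S(S(S(S(add(add(Z, mul(Z, SSZ)), mul(SSZ, SSZ))))))))
  →18  S(S(S(S(S(S(add(mul(Z, SSZ), mul(SSZ, SSZ))))))))
  →19  S(S(S(S(S(S(add(Z, mul(SSZ, SSZ))))))))
  →20  S(S(S(S(S(S(mul(SSZ, SSZ)))))))
  →21  S(S(S(S(S(S(add(SSZ, mul(SZ, SSZ))))))))
  →22  S(S(S(S(S(S(S(add(SZ, mul(SZ, SSZ)))))))))
  →23  S(S(S(S(S(S(S(S(add(Z, mul(SZ, SSZ))))))))))
  →24  S(S(S(S(S(S(S(S(mul(SZ, SSZ)))))))))
  →25  S(S(S(S(S(S(S(S(add(SSZ, mul(Z, SSZ))))))))))
  →26  S(S(S(S(S(S(S(S(S(add(SZ, mul(Z, SSZ)))))))))))
  →27  S(S(S(S(S(S(S(S(S(S(add(Z, mul(Z, SSZ))))))))))))
  →28  S(S(S(S(S(S(S(S(S(S(mul(Z, SSZ)))))))))))
  →29  S^10(Z)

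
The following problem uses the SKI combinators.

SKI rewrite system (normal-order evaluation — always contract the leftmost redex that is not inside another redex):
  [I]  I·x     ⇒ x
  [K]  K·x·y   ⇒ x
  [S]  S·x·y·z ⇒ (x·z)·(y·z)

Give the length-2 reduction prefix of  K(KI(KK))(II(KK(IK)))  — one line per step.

  start: K(KI(KK))(II(KK(IK)))
  →1  KI(KK)
  →2  I

Answer: after 2 steps: I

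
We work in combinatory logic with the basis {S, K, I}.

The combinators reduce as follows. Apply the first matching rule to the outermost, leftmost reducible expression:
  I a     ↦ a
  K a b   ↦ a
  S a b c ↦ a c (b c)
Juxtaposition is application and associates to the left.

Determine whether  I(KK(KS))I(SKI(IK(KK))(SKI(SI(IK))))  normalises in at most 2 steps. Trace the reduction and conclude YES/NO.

Answer: NO — after 2 steps the term is KI(SKI(IK(KK))(SKI(SI(IK)))), not yet normal

Working:
  start: I(KK(KS))I(SKI(IK(KK))(SKI(SI(IK))))
  step 1: KK(KS)I(SKI(IK(KK))(SKI(SI(IK))))
  step 2: KI(SKI(IK(KK))(SKI(SI(IK))))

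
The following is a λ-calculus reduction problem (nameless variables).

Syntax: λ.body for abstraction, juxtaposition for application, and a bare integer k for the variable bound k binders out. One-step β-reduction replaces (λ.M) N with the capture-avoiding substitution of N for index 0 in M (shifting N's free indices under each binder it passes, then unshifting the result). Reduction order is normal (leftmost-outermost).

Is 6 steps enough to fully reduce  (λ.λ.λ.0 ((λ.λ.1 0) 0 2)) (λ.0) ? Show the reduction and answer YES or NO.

Answer: YES — reaches normal form λ.λ.0 (0 (λ.0)) in 3 ≤ 6 steps

Derivation:
  start: (λ.λ.λ.0 ((λ.λ.1 0) 0 2)) (λ.0)
  →1  λ.λ.0 ((λ.λ.1 0) 0 (λ.0))
  →2  λ.λ.0 ((λ.1 0) (λ.0))
  →3  λ.λ.0 (0 (λ.0))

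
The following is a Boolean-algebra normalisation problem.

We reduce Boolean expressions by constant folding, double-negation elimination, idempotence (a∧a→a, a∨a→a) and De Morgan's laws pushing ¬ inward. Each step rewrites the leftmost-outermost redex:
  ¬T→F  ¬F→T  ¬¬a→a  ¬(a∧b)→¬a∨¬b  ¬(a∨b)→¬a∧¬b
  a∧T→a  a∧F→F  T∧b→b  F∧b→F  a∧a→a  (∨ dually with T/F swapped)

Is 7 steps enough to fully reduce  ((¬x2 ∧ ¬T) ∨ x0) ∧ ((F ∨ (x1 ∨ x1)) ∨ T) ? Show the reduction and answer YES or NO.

  start: ((¬x2 ∧ ¬T) ∨ x0) ∧ ((F ∨ (x1 ∨ x1)) ∨ T)
  [1] ((¬x2 ∧ F) ∨ x0) ∧ ((F ∨ (x1 ∨ x1)) ∨ T)
  [2] (F ∨ x0) ∧ ((F ∨ (x1 ∨ x1)) ∨ T)
  [3] x0 ∧ ((F ∨ (x1 ∨ x1)) ∨ T)
  [4] x0 ∧ T
  [5] x0

Answer: YES — reaches normal form x0 in 5 ≤ 7 steps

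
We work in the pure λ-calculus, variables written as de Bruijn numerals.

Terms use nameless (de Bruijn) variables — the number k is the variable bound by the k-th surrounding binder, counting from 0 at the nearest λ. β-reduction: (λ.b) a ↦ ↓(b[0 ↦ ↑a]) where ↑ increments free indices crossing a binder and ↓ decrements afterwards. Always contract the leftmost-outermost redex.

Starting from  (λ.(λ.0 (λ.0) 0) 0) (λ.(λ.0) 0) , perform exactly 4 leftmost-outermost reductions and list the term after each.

Answer: after 4 steps: (λ.0) (λ.(λ.0) 0)

Derivation:
  start: (λ.(λ.0 (λ.0) 0) 0) (λ.(λ.0) 0)
  [1] (λ.0 (λ.0) 0) (λ.(λ.0) 0)
  [2] (λ.(λ.0) 0) (λ.0) (λ.(λ.0) 0)
  [3] (λ.0) (λ.0) (λ.(λ.0) 0)
  [4] (λ.0) (λ.(λ.0) 0)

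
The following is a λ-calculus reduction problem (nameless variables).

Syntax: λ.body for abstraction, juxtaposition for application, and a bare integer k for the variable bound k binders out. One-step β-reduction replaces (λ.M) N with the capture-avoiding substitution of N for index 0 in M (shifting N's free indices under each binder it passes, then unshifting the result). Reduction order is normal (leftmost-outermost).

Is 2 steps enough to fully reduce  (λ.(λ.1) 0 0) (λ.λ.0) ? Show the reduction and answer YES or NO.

  start: (λ.(λ.1) 0 0) (λ.λ.0)
  [1] (λ.λ.λ.0) (λ.λ.0) (λ.λ.0)
  [2] (λ.λ.0) (λ.λ.0)

Answer: NO — after 2 steps the term is (λ.λ.0) (λ.λ.0), not yet normal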